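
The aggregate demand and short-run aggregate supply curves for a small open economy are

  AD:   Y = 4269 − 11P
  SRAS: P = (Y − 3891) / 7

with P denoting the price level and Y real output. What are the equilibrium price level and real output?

P = 21, Y = 4038

Rearrange SRAS to Y = 3891 + 7P.
Set AD = SRAS: 4269 − 11P = 3891 + 7P, so 378 = 18P and P = 21.
Then Y = 4269 − 11·21 = 4038.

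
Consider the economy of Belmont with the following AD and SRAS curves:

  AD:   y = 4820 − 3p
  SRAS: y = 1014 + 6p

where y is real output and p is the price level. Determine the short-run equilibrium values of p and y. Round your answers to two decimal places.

p = 422.89, y = 3551.33

Set AD = SRAS: 4820 − 3p = 1014 + 6p, so 3806 = 9p and p = 422.89.
Substituting into AD, y = 4820 − 3p = 3551.33.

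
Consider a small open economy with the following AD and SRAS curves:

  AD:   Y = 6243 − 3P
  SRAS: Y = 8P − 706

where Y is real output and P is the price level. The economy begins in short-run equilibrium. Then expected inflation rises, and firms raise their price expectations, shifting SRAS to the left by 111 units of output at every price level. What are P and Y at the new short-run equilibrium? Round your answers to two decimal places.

P = 641.82, Y = 4317.55

This is a negative supply shock: SRAS shifts left.
New SRAS: Y = 8P − 817.
Set AD = SRAS: 6243 − 3P = 8P − 817, so 7060 = 11P and P = 641.82.
Substituting into AD, Y = 4317.55.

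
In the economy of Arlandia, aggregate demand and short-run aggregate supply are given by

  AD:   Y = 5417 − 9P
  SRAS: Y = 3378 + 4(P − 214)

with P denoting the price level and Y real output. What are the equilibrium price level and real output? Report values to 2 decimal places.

P = 222.69, Y = 3412.77

Write SRAS as Y = 3378 + 4P − 856 = 2522 + 4P.
Set AD = SRAS: 5417 − 9P = 2522 + 4P, so 2895 = 13P and P = 222.69.
Substituting into AD, Y = 5417 − 9P = 3412.77.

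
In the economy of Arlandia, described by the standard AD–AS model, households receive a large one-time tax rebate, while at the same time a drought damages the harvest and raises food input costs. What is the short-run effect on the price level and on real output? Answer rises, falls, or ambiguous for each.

The first event is a positive demand shock: AD shifts right, which by itself pushes P up and Y up.
The second is an adverse supply shock: SRAS shifts left, which by itself pushes P up and Y down.
Both shocks push P up, so P rises. The two shocks push Y in opposite directions, so the effect on Y is ambiguous.

Price level: rises; output: ambiguous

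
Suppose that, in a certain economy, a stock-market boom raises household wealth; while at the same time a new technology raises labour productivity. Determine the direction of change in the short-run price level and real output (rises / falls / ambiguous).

The first event is a positive demand shock: AD shifts right, which by itself pushes P up and Y up.
The second is a favourable supply shock: SRAS shifts right, which by itself pushes P down and Y up.
The two shocks push P in opposite directions, so the effect on P is ambiguous. Both shocks push Y up, so Y rises.

Price level: ambiguous; output: rises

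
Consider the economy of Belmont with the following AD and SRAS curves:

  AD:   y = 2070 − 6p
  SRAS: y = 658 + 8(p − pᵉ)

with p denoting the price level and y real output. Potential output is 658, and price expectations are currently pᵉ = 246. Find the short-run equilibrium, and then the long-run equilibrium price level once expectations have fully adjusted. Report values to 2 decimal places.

Short run: p = 241.43, y = 621.43. Long run: p = 235.33.

Short run: with pᵉ = 246, SRAS is y = 8p − 1310. Setting AD = SRAS gives 3380 = 14p, so p = 241.43 and y = 2070 − 6p = 621.43.
Output 621.43 is below potential 658, so over time expected prices fall and SRAS shifts right until y returns to 658.
Long run: y = 658 on the AD curve gives 658 = 2070 − 6p, so p = 235.33.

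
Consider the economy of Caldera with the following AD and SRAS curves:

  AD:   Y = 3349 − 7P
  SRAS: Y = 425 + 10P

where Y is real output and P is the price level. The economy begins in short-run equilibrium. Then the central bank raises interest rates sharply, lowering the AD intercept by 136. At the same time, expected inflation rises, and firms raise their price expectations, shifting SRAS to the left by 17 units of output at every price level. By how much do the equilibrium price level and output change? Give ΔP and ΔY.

After both shocks: AD is Y = 3213 − 7P and SRAS is Y = 408 + 10P.
Setting them equal: 2805 = 17P, so P = 165.
Y = 3213 − 7·165 = 2058.
Initially P = 172, Y = 2145, so ΔP = -7 and ΔY = -87.

ΔP = -7, ΔY = -87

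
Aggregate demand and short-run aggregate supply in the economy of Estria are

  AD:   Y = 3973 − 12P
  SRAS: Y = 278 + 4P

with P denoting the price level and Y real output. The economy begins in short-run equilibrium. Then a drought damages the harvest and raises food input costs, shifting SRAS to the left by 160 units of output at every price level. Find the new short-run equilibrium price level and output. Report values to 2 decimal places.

This is a negative supply shock: SRAS shifts left.
New SRAS: Y = 118 + 4P.
Set AD = SRAS: 3973 − 12P = 118 + 4P, so 3855 = 16P and P = 240.94.
Substituting into AD, Y = 1081.75.

P = 240.94, Y = 1081.75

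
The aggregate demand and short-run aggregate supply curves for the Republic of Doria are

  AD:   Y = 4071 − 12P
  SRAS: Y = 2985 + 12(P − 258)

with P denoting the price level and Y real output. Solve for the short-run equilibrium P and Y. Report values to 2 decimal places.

Write SRAS as Y = 2985 + 12P − 3096 = 12P − 111.
Set AD = SRAS: 4071 − 12P = 12P − 111, so 4182 = 24P and P = 174.25.
Substituting into AD, Y = 4071 − 12P = 1980.00.

P = 174.25, Y = 1980.00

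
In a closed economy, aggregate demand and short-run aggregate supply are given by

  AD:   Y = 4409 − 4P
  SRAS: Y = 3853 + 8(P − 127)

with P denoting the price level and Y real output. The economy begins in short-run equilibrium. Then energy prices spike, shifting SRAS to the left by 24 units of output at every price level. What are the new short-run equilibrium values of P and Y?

P = 133, Y = 3877

This is a negative supply shock: SRAS shifts left.
New SRAS: Y = 2813 + 8P.
Set AD = SRAS: 4409 − 4P = 2813 + 8P, so 1596 = 12P and P = 133.
Y = 4409 − 4·133 = 3877.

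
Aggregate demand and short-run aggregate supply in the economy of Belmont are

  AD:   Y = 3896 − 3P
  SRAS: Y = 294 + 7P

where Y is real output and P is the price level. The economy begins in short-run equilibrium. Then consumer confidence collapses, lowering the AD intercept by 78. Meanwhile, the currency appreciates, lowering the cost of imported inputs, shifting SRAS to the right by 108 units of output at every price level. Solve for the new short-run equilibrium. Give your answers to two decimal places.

After both shocks: AD is Y = 3818 − 3P and SRAS is Y = 402 + 7P.
Setting them equal: 3416 = 10P, so P = 341.60.
Substituting into AD, Y = 2793.20.

P = 341.60, Y = 2793.20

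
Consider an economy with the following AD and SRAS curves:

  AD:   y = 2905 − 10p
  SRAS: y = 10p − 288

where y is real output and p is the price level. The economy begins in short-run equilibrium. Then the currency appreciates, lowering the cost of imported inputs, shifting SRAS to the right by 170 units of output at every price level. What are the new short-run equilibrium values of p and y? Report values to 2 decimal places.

p = 151.15, y = 1393.50

This is a positive supply shock: SRAS shifts right.
New SRAS: y = 10p − 118.
Set AD = SRAS: 2905 − 10p = 10p − 118, so 3023 = 20p and p = 151.15.
Substituting into AD, y = 1393.50.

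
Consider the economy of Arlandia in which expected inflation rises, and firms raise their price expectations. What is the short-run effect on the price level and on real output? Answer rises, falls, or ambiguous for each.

Price level: rises; output: falls

This is an adverse supply shock: SRAS shifts left.
Moving along the downward-sloping AD curve, P rises and Y falls.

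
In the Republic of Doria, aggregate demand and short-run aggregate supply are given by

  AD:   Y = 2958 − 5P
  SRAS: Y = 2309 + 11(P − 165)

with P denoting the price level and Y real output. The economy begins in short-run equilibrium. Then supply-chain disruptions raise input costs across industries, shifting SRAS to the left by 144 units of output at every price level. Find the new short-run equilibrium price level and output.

This is a negative supply shock: SRAS shifts left.
New SRAS: Y = 350 + 11P.
Set AD = SRAS: 2958 − 5P = 350 + 11P, so 2608 = 16P and P = 163.
Y = 2958 − 5·163 = 2143.

P = 163, Y = 2143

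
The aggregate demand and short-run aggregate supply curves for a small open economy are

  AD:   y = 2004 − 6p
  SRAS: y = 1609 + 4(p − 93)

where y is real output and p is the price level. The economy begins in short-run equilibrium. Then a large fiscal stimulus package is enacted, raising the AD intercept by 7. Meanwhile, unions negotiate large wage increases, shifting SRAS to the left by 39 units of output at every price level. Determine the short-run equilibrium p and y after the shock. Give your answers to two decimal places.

After both shocks: AD is y = 2011 − 6p and SRAS is y = 1198 + 4p.
Setting them equal: 813 = 10p, so p = 81.30.
Substituting into AD, y = 1523.20.

p = 81.30, y = 1523.20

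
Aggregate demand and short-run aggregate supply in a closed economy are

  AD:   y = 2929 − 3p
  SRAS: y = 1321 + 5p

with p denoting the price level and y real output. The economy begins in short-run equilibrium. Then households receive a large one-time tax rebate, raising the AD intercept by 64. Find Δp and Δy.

This is a positive demand shock: AD shifts right.
New AD: y = 2993 − 3p.
Set AD = SRAS: 2993 − 3p = 1321 + 5p, so 1672 = 8p and p = 209.
y = 2993 − 3·209 = 2366.
Initially p = 201, y = 2326, so Δp = +8 and Δy = +40.

Δp = +8, Δy = +40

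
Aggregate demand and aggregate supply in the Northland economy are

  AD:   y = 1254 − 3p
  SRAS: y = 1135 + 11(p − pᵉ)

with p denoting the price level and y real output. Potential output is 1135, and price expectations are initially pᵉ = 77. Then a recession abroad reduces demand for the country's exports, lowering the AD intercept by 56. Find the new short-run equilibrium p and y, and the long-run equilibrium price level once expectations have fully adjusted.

AD shifts left: new AD is y = 1198 − 3p. With pᵉ = 77, SRAS is y = 288 + 11p.
Short run: 1198 − 3p = 288 + 11p gives 910 = 14p, so p = 65 and y = 1198 − 3·65 = 1003.
y = 1003 is below potential 1135; expectations adjust and SRAS shifts right until y = 1135.
Long run: on the new AD curve, 1135 = 1198 − 3p gives p = 21.

Short run: p = 65, y = 1003. Long run: p = 21.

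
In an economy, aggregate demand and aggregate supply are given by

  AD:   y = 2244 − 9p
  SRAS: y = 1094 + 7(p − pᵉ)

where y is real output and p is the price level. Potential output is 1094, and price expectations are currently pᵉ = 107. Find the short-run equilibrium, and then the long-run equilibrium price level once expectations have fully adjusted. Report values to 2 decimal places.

Short run: with pᵉ = 107, SRAS is y = 345 + 7p. Setting AD = SRAS gives 1899 = 16p, so p = 118.69 and y = 2244 − 9p = 1175.81.
Output 1175.81 is above potential 1094, so over time expected prices rise and SRAS shifts left until y returns to 1094.
Long run: y = 1094 on the AD curve gives 1094 = 2244 − 9p, so p = 127.78.

Short run: p = 118.69, y = 1175.81. Long run: p = 127.78.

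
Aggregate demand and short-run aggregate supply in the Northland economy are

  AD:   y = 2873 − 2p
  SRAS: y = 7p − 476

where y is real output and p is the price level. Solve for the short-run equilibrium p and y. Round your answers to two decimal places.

p = 372.11, y = 2128.78

Set AD = SRAS: 2873 − 2p = 7p − 476, so 3349 = 9p and p = 372.11.
Substituting into AD, y = 2873 − 2p = 2128.78.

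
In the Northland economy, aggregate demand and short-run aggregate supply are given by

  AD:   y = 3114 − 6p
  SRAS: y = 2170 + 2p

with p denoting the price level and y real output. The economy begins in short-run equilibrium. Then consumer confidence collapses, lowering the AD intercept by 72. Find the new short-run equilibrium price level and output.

p = 109, y = 2388

This is a negative demand shock: AD shifts left.
New AD: y = 3042 − 6p.
Set AD = SRAS: 3042 − 6p = 2170 + 2p, so 872 = 8p and p = 109.
y = 3042 − 6·109 = 2388.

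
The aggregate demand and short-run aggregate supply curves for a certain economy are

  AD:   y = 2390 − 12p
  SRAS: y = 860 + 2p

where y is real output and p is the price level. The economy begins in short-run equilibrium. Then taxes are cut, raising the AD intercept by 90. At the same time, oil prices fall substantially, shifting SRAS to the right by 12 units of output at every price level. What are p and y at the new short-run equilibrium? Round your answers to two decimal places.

p = 114.86, y = 1101.71

After both shocks: AD is y = 2480 − 12p and SRAS is y = 872 + 2p.
Setting them equal: 1608 = 14p, so p = 114.86.
Substituting into AD, y = 1101.71.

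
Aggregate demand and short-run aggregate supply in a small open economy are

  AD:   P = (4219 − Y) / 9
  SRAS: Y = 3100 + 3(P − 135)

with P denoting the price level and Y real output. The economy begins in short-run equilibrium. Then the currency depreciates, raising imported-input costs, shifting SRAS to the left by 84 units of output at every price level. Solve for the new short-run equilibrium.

This is a negative supply shock: SRAS shifts left.
New SRAS: Y = 2611 + 3P.
Set AD = SRAS: 4219 − 9P = 2611 + 3P, so 1608 = 12P and P = 134.
Y = 4219 − 9·134 = 3013.

P = 134, Y = 3013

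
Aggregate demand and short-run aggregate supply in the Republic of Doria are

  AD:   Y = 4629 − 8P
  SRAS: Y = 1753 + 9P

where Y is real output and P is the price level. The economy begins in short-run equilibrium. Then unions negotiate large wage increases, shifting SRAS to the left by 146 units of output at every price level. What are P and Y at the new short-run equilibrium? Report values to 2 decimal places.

This is a negative supply shock: SRAS shifts left.
New SRAS: Y = 1607 + 9P.
Set AD = SRAS: 4629 − 8P = 1607 + 9P, so 3022 = 17P and P = 177.76.
Substituting into AD, Y = 3206.88.

P = 177.76, Y = 3206.88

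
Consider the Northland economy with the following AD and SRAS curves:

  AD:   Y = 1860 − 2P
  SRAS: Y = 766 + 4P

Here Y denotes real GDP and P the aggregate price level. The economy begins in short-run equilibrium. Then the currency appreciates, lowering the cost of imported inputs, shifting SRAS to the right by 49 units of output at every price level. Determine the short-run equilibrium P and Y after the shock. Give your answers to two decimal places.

This is a positive supply shock: SRAS shifts right.
New SRAS: Y = 815 + 4P.
Set AD = SRAS: 1860 − 2P = 815 + 4P, so 1045 = 6P and P = 174.17.
Substituting into AD, Y = 1511.67.

P = 174.17, Y = 1511.67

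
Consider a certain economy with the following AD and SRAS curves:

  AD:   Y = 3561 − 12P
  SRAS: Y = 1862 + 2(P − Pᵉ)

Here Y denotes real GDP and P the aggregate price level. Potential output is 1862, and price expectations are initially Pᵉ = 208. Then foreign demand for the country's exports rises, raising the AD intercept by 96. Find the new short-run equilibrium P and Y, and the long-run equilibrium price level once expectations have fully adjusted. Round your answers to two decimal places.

AD shifts right: new AD is Y = 3657 − 12P. With Pᵉ = 208, SRAS is Y = 1446 + 2P.
Short run: 3657 − 12P = 1446 + 2P gives 2211 = 14P, so P = 157.93 and Y = 3657 − 12P = 1761.86.
Y = 1761.86 is below potential 1862; expectations adjust and SRAS shifts right until Y = 1862.
Long run: on the new AD curve, 1862 = 3657 − 12P gives P = 149.58.

Short run: P = 157.93, Y = 1761.86. Long run: P = 149.58.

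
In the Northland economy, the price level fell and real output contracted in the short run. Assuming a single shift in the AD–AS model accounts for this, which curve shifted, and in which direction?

P fell and Y fell. An AD shift moves P and Y in the same direction; an SRAS shift moves them in opposite directions.
Here P and Y moved in the same direction, so the AD curve shifted.
Since Y fell, AD shifted left.

AD shifted left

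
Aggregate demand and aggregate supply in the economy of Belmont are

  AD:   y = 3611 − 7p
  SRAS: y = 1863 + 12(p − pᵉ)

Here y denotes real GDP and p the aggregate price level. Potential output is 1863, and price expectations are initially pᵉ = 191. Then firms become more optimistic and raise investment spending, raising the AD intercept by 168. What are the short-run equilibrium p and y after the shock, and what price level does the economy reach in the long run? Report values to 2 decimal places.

AD shifts right: new AD is y = 3779 − 7p. With pᵉ = 191, SRAS is y = 12p − 429.
Short run: 3779 − 7p = 12p − 429 gives 4208 = 19p, so p = 221.47 and y = 3779 − 7p = 2228.68.
y = 2228.68 is above potential 1863; expectations adjust and SRAS shifts left until y = 1863.
Long run: on the new AD curve, 1863 = 3779 − 7p gives p = 273.71.

Short run: p = 221.47, y = 2228.68. Long run: p = 273.71.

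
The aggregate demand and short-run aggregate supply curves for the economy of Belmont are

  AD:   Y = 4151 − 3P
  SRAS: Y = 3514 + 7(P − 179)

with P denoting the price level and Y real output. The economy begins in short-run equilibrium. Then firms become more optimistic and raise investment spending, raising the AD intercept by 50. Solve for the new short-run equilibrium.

This is a positive demand shock: AD shifts right.
New AD: Y = 4201 − 3P.
SRAS can be written Y = 2261 + 7P.
Set AD = SRAS: 4201 − 3P = 2261 + 7P, so 1940 = 10P and P = 194.
Y = 4201 − 3·194 = 3619.

P = 194, Y = 3619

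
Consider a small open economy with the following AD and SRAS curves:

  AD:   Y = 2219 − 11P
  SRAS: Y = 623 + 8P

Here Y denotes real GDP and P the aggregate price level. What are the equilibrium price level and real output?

Set AD = SRAS: 2219 − 11P = 623 + 8P, so 1596 = 19P and P = 84.
Then Y = 2219 − 11·84 = 1295.

P = 84, Y = 1295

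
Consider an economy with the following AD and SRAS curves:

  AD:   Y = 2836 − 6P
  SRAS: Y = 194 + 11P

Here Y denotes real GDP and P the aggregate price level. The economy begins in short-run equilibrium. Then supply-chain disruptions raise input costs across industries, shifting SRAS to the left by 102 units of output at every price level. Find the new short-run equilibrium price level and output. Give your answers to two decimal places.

P = 161.41, Y = 1867.53

This is a negative supply shock: SRAS shifts left.
New SRAS: Y = 92 + 11P.
Set AD = SRAS: 2836 − 6P = 92 + 11P, so 2744 = 17P and P = 161.41.
Substituting into AD, Y = 1867.53.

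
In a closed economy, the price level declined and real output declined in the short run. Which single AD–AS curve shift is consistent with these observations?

AD shifted left

P fell and Y fell. An AD shift moves P and Y in the same direction; an SRAS shift moves them in opposite directions.
Here P and Y moved in the same direction, so the AD curve shifted.
Since Y fell, AD shifted left.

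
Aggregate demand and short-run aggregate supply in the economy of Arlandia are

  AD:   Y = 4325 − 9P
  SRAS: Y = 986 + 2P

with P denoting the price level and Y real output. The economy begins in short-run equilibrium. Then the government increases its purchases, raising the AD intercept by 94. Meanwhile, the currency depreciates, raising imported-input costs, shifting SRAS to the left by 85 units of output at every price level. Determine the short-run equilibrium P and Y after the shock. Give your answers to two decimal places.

After both shocks: AD is Y = 4419 − 9P and SRAS is Y = 901 + 2P.
Setting them equal: 3518 = 11P, so P = 319.82.
Substituting into AD, Y = 1540.64.

P = 319.82, Y = 1540.64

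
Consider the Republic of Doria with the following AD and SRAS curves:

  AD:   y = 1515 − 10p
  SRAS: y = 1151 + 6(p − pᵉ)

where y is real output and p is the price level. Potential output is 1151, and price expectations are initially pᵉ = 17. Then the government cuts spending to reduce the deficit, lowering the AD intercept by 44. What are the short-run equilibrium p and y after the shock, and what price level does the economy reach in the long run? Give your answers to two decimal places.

AD shifts left: new AD is y = 1471 − 10p. With pᵉ = 17, SRAS is y = 1049 + 6p.
Short run: 1471 − 10p = 1049 + 6p gives 422 = 16p, so p = 26.38 and y = 1471 − 10p = 1207.25.
y = 1207.25 is above potential 1151; expectations adjust and SRAS shifts left until y = 1151.
Long run: on the new AD curve, 1151 = 1471 − 10p gives p = 32.00.

Short run: p = 26.38, y = 1207.25. Long run: p = 32.00.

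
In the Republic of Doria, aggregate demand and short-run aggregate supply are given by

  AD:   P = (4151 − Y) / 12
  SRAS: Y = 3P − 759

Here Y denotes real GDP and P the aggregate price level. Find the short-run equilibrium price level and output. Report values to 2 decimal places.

P = 327.33, Y = 223.00

Rearrange AD to Y = 4151 − 12P.
Set AD = SRAS: 4151 − 12P = 3P − 759, so 4910 = 15P and P = 327.33.
Substituting into AD, Y = 4151 − 12P = 223.00.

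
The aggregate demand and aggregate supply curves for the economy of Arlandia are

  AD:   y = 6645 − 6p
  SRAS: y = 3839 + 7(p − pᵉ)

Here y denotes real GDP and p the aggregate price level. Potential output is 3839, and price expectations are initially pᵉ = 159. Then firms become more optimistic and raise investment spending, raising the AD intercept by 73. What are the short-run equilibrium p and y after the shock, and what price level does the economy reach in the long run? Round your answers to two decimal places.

AD shifts right: new AD is y = 6718 − 6p. With pᵉ = 159, SRAS is y = 2726 + 7p.
Short run: 6718 − 6p = 2726 + 7p gives 3992 = 13p, so p = 307.08 and y = 6718 − 6p = 4875.54.
y = 4875.54 is above potential 3839; expectations adjust and SRAS shifts left until y = 3839.
Long run: on the new AD curve, 3839 = 6718 − 6p gives p = 479.83.

Short run: p = 307.08, y = 4875.54. Long run: p = 479.83.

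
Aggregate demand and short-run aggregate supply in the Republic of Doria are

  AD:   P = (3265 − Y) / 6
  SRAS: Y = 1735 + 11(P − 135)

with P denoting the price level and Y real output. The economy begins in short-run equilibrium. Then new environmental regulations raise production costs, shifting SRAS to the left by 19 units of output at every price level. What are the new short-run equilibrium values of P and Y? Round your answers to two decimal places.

This is a negative supply shock: SRAS shifts left.
New SRAS: Y = 231 + 11P.
Set AD = SRAS: 3265 − 6P = 231 + 11P, so 3034 = 17P and P = 178.47.
Substituting into AD, Y = 2194.18.

P = 178.47, Y = 2194.18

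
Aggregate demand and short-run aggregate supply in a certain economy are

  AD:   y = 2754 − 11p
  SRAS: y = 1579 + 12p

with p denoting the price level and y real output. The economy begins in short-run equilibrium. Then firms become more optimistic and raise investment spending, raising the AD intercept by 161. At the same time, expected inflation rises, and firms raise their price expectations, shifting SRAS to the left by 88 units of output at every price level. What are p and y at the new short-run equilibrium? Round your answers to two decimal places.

After both shocks: AD is y = 2915 − 11p and SRAS is y = 1491 + 12p.
Setting them equal: 1424 = 23p, so p = 61.91.
Substituting into AD, y = 2233.96.

p = 61.91, y = 2233.96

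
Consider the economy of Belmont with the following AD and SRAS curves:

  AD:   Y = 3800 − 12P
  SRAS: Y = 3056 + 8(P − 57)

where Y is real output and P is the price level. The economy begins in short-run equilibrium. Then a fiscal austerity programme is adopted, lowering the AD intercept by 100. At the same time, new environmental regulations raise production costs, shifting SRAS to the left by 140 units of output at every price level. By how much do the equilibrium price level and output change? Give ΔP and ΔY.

ΔP = +2, ΔY = -124

After both shocks: AD is Y = 3700 − 12P and SRAS is Y = 2460 + 8P.
Setting them equal: 1240 = 20P, so P = 62.
Y = 3700 − 12·62 = 2956.
Initially P = 60, Y = 3080, so ΔP = +2 and ΔY = -124.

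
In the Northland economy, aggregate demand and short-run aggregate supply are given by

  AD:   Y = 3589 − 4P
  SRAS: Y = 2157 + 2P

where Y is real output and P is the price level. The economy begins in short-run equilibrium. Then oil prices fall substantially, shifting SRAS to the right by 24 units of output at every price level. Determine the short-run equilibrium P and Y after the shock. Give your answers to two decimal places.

This is a positive supply shock: SRAS shifts right.
New SRAS: Y = 2181 + 2P.
Set AD = SRAS: 3589 − 4P = 2181 + 2P, so 1408 = 6P and P = 234.67.
Substituting into AD, Y = 2650.33.

P = 234.67, Y = 2650.33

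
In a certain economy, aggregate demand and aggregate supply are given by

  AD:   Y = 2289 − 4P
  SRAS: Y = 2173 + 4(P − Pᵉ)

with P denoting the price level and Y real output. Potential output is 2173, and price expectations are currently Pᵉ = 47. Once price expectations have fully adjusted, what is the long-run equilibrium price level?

Long-run P = 29

Short run: with Pᵉ = 47, SRAS is Y = 1985 + 4P. Setting AD = SRAS gives 304 = 8P, so P = 38 and Y = 2289 − 4·38 = 2137.
Output 2137 is below potential 2173, so over time expected prices fall and SRAS shifts right until Y returns to 2173.
Long run: Y = 2173 on the AD curve gives 2173 = 2289 − 4P, so P = 29.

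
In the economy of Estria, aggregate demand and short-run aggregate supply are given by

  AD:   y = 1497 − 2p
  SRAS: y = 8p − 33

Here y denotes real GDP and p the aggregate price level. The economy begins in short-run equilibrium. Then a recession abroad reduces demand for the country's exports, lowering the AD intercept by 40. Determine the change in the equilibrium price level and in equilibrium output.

This is a negative demand shock: AD shifts left.
New AD: y = 1457 − 2p.
Set AD = SRAS: 1457 − 2p = 8p − 33, so 1490 = 10p and p = 149.
y = 1457 − 2·149 = 1159.
Initially p = 153, y = 1191, so Δp = -4 and Δy = -32.

Δp = -4, Δy = -32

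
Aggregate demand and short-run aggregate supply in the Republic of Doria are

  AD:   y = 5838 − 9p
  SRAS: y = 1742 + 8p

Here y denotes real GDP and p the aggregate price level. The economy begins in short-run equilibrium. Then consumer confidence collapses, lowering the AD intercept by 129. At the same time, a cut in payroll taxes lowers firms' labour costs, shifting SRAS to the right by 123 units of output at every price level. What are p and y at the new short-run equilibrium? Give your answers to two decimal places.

After both shocks: AD is y = 5709 − 9p and SRAS is y = 1865 + 8p.
Setting them equal: 3844 = 17p, so p = 226.12.
Substituting into AD, y = 3673.94.

p = 226.12, y = 3673.94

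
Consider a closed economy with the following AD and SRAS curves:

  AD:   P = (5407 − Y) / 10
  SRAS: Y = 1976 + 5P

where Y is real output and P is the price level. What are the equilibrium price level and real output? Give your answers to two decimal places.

Rearrange AD to Y = 5407 − 10P.
Set AD = SRAS: 5407 − 10P = 1976 + 5P, so 3431 = 15P and P = 228.73.
Substituting into AD, Y = 5407 − 10P = 3119.67.

P = 228.73, Y = 3119.67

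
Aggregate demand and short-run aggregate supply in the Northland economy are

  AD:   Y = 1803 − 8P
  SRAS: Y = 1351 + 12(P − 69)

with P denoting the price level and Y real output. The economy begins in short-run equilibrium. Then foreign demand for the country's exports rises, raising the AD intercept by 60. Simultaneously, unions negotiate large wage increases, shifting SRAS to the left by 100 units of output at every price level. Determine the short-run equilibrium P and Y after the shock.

After both shocks: AD is Y = 1863 − 8P and SRAS is Y = 423 + 12P.
Setting them equal: 1440 = 20P, so P = 72.
Y = 1863 − 8·72 = 1287.

P = 72, Y = 1287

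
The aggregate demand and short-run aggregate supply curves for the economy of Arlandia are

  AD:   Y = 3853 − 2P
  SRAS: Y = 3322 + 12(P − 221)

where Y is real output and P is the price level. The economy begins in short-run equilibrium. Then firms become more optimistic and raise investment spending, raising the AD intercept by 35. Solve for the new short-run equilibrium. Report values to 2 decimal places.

P = 229.86, Y = 3428.29

This is a positive demand shock: AD shifts right.
New AD: Y = 3888 − 2P.
SRAS can be written Y = 670 + 12P.
Set AD = SRAS: 3888 − 2P = 670 + 12P, so 3218 = 14P and P = 229.86.
Substituting into AD, Y = 3428.29.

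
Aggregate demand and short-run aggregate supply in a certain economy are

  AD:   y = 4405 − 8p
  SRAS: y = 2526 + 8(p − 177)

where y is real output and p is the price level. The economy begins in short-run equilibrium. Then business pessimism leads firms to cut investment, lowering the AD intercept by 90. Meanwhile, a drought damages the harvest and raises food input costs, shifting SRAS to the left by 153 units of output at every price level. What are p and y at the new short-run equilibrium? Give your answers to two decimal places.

After both shocks: AD is y = 4315 − 8p and SRAS is y = 957 + 8p.
Setting them equal: 3358 = 16p, so p = 209.88.
Substituting into AD, y = 2636.00.

p = 209.88, y = 2636.00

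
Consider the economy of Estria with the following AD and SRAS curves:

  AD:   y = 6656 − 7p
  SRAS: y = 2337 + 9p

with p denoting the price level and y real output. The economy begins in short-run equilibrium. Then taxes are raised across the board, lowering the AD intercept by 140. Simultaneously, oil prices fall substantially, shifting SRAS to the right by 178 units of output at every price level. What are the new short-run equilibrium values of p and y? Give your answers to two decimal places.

After both shocks: AD is y = 6516 − 7p and SRAS is y = 2515 + 9p.
Setting them equal: 4001 = 16p, so p = 250.06.
Substituting into AD, y = 4765.56.

p = 250.06, y = 4765.56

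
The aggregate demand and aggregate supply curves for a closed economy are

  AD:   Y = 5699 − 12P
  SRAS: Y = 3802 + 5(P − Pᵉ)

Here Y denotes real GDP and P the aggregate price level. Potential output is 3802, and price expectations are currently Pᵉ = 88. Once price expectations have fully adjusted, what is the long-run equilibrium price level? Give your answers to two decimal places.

Long-run P = 158.08

Short run: with Pᵉ = 88, SRAS is Y = 3362 + 5P. Setting AD = SRAS gives 2337 = 17P, so P = 137.47 and Y = 5699 − 12P = 4049.35.
Output 4049.35 is above potential 3802, so over time expected prices rise and SRAS shifts left until Y returns to 3802.
Long run: Y = 3802 on the AD curve gives 3802 = 5699 − 12P, so P = 158.08.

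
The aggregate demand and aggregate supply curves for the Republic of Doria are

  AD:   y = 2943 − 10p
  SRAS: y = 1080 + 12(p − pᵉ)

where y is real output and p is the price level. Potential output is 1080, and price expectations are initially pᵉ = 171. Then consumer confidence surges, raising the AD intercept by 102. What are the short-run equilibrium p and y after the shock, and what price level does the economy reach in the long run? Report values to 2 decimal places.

AD shifts right: new AD is y = 3045 − 10p. With pᵉ = 171, SRAS is y = 12p − 972.
Short run: 3045 − 10p = 12p − 972 gives 4017 = 22p, so p = 182.59 and y = 3045 − 10p = 1219.09.
y = 1219.09 is above potential 1080; expectations adjust and SRAS shifts left until y = 1080.
Long run: on the new AD curve, 1080 = 3045 − 10p gives p = 196.50.

Short run: p = 182.59, y = 1219.09. Long run: p = 196.50.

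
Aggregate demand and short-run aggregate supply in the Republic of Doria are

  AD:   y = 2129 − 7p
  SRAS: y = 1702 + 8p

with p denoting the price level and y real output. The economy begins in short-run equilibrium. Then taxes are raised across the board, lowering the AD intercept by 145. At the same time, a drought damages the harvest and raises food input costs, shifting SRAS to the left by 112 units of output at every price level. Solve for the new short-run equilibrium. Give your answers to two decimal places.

After both shocks: AD is y = 1984 − 7p and SRAS is y = 1590 + 8p.
Setting them equal: 394 = 15p, so p = 26.27.
Substituting into AD, y = 1800.13.

p = 26.27, y = 1800.13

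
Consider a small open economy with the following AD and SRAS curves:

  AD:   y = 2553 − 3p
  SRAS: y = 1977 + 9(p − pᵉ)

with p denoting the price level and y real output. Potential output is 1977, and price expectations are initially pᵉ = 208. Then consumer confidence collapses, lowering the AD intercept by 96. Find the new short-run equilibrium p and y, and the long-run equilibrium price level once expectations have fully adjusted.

Short run: p = 196, y = 1869. Long run: p = 160.

AD shifts left: new AD is y = 2457 − 3p. With pᵉ = 208, SRAS is y = 105 + 9p.
Short run: 2457 − 3p = 105 + 9p gives 2352 = 12p, so p = 196 and y = 2457 − 3·196 = 1869.
y = 1869 is below potential 1977; expectations adjust and SRAS shifts right until y = 1977.
Long run: on the new AD curve, 1977 = 2457 − 3p gives p = 160.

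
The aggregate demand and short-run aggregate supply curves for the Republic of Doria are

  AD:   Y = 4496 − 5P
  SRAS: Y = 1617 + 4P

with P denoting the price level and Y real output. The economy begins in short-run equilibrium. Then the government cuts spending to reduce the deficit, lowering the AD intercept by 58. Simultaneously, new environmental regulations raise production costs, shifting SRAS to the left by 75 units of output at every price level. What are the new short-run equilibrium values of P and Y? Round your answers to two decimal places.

P = 321.78, Y = 2829.11

After both shocks: AD is Y = 4438 − 5P and SRAS is Y = 1542 + 4P.
Setting them equal: 2896 = 9P, so P = 321.78.
Substituting into AD, Y = 2829.11.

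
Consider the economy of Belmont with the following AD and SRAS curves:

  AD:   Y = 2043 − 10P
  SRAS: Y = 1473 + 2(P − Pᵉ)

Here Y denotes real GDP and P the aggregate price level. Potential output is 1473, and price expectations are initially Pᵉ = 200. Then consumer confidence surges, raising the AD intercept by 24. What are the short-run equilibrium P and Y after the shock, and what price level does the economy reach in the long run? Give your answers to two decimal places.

Short run: P = 82.83, Y = 1238.67. Long run: P = 59.40.

AD shifts right: new AD is Y = 2067 − 10P. With Pᵉ = 200, SRAS is Y = 1073 + 2P.
Short run: 2067 − 10P = 1073 + 2P gives 994 = 12P, so P = 82.83 and Y = 2067 − 10P = 1238.67.
Y = 1238.67 is below potential 1473; expectations adjust and SRAS shifts right until Y = 1473.
Long run: on the new AD curve, 1473 = 2067 − 10P gives P = 59.40.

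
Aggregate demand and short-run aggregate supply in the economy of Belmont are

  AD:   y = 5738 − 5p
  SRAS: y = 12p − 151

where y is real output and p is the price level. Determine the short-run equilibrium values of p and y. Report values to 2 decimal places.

Set AD = SRAS: 5738 − 5p = 12p − 151, so 5889 = 17p and p = 346.41.
Substituting into AD, y = 5738 − 5p = 4005.94.

p = 346.41, y = 4005.94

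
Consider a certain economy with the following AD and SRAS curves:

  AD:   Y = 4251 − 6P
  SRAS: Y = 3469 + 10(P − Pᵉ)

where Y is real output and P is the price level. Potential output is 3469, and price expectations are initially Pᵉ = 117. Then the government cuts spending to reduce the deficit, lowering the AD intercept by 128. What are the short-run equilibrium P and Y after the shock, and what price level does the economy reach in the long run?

Short run: P = 114, Y = 3439. Long run: P = 109.

AD shifts left: new AD is Y = 4123 − 6P. With Pᵉ = 117, SRAS is Y = 2299 + 10P.
Short run: 4123 − 6P = 2299 + 10P gives 1824 = 16P, so P = 114 and Y = 4123 − 6·114 = 3439.
Y = 3439 is below potential 3469; expectations adjust and SRAS shifts right until Y = 3469.
Long run: on the new AD curve, 3469 = 4123 − 6P gives P = 109.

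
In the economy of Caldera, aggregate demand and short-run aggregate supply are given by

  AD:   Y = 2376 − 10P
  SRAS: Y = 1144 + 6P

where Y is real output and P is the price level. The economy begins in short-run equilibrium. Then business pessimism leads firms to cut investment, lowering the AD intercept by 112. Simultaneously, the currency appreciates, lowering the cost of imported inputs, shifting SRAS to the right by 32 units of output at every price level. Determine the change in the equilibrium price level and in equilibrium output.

After both shocks: AD is Y = 2264 − 10P and SRAS is Y = 1176 + 6P.
Setting them equal: 1088 = 16P, so P = 68.
Y = 2264 − 10·68 = 1584.
Initially P = 77, Y = 1606, so ΔP = -9 and ΔY = -22.

ΔP = -9, ΔY = -22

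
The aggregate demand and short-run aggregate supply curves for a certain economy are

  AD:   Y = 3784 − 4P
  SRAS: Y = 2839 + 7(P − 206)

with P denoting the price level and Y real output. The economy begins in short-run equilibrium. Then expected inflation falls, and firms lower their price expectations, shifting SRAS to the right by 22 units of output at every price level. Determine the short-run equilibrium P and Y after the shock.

P = 215, Y = 2924

This is a positive supply shock: SRAS shifts right.
New SRAS: Y = 1419 + 7P.
Set AD = SRAS: 3784 − 4P = 1419 + 7P, so 2365 = 11P and P = 215.
Y = 3784 − 4·215 = 2924.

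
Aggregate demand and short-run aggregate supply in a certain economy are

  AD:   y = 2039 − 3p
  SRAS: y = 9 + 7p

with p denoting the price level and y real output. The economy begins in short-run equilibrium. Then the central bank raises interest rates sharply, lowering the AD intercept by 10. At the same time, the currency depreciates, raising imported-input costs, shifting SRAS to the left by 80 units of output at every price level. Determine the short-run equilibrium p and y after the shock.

After both shocks: AD is y = 2029 − 3p and SRAS is y = 7p − 71.
Setting them equal: 2100 = 10p, so p = 210.
y = 2029 − 3·210 = 1399.

p = 210, y = 1399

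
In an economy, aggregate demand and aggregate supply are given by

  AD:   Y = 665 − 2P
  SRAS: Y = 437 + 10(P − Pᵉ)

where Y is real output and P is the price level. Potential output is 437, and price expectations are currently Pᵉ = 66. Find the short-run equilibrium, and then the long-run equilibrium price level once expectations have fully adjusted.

Short run: with Pᵉ = 66, SRAS is Y = 10P − 223. Setting AD = SRAS gives 888 = 12P, so P = 74 and Y = 665 − 2·74 = 517.
Output 517 is above potential 437, so over time expected prices rise and SRAS shifts left until Y returns to 437.
Long run: Y = 437 on the AD curve gives 437 = 665 − 2P, so P = 114.

Short run: P = 74, Y = 517. Long run: P = 114.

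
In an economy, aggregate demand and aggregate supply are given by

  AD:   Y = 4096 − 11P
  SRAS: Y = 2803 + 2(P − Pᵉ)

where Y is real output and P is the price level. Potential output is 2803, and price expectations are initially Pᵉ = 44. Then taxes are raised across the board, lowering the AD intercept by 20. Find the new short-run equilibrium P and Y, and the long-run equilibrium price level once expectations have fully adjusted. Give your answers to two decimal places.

AD shifts left: new AD is Y = 4076 − 11P. With Pᵉ = 44, SRAS is Y = 2715 + 2P.
Short run: 4076 − 11P = 2715 + 2P gives 1361 = 13P, so P = 104.69 and Y = 4076 − 11P = 2924.38.
Y = 2924.38 is above potential 2803; expectations adjust and SRAS shifts left until Y = 2803.
Long run: on the new AD curve, 2803 = 4076 − 11P gives P = 115.73.

Short run: P = 104.69, Y = 2924.38. Long run: P = 115.73.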